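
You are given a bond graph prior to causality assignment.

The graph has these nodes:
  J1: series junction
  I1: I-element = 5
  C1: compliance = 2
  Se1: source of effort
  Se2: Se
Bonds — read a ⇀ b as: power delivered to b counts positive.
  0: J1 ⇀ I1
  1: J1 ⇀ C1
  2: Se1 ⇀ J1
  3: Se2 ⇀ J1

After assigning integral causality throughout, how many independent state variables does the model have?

b2 |J1  (Se1: effort source, stroke at far end)
b3 |J1  (Se2: effort source, stroke at far end)
b0 |I1  (I1 outputs flow p/I1)
b1 |J1  (J1 flow already set via bond 0)

2  (C1, I1 all integral)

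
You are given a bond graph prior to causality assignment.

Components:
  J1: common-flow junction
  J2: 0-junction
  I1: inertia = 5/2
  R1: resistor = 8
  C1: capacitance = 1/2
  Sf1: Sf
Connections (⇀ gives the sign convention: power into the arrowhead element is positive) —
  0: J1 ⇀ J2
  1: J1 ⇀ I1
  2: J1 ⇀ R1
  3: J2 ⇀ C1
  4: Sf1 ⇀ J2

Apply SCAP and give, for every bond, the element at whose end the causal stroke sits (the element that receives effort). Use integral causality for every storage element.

β0 |J1
β1 |I1
β2 |J1
β3 |J2
β4 |Sf1

#4 stroke at Sf1  (Sf1 (Sf) sets flow on bond)
#1 stroke at I1  (I1 outputs flow p/I1)
#0 stroke at J1  (J1: bond 1 brought flow, rest push out)
#2 stroke at J1  (common-f at J1 fixed by 1)
#3 stroke at J2  (J2: last free bond brings effort in)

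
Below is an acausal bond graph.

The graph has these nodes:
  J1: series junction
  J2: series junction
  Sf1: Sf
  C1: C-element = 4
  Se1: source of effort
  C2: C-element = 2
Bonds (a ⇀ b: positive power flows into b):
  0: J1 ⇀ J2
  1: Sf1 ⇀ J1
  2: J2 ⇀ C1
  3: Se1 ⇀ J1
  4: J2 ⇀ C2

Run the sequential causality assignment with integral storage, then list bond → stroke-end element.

#1 |Sf1  (Sf1 (Sf) sets flow on bond)
#3 |J1  (Se1 (Se) sets effort on bond)
#0 |J1  (common-f at J1 fixed by 1)
#2 |J2  (J2: bond 0 brought flow, rest push out)
#4 |J2  (J2: bond 0 brought flow, rest push out)

bond 0 →J1
bond 1 →Sf1
bond 2 →J2
bond 3 →J1
bond 4 →J2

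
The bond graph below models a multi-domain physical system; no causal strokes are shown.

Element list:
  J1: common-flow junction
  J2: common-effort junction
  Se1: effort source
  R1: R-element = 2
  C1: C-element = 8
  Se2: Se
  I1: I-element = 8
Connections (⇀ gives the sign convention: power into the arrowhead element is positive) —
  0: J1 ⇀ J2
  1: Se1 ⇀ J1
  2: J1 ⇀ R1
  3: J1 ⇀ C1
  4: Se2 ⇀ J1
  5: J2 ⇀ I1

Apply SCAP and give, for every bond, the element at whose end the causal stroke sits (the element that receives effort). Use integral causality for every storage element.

b1 stroke→J1  (Se1: effort source, stroke at far end)
b4 stroke→J1  (Se2 fixes effort; stroke away)
b3 stroke→J1  (C1 outputs effort q/C1)
b5 stroke→I1  (prefer integral on I1)
b0 stroke→J2  (closing 0-jn rule on J2)
b2 stroke→J1  (J1: bond 0 brought flow, rest push out)

#0 →J2
#1 →J1
#2 →J1
#3 →J1
#4 →J1
#5 →I1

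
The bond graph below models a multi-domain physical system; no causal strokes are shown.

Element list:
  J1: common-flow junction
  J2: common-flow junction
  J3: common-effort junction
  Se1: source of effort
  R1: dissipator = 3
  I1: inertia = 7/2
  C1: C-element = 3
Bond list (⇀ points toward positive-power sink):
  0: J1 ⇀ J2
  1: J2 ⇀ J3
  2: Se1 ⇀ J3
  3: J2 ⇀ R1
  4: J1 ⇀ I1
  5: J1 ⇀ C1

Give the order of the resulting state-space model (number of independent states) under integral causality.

β2 stroke at J3  (source Se1 imposes e)
β1 stroke at J2  (common-e at J3 fixed by 2)
β4 stroke at I1  (I1: I, integral causality)
β0 stroke at J1  (1-jn J1 has f-setter on 4)
β5 stroke at J1  (J1: bond 4 brought flow, rest push out)
β3 stroke at J2  (J2 flow already set via bond 0)

2  (C1, I1 all integral)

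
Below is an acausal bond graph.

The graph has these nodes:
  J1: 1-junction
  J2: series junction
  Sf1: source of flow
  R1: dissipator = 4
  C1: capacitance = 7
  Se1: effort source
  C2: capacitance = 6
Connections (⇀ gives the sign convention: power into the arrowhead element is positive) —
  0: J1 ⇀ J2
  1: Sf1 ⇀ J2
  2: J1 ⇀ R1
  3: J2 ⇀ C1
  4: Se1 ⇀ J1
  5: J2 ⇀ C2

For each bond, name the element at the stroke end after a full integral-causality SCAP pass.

β0 |J2
β1 |Sf1
β2 |J1
β3 |J2
β4 |J1
β5 |J2

bond 1 stroke at Sf1  (source Sf1 imposes f)
bond 4 stroke at J1  (Se1 fixes effort; stroke away)
bond 0 stroke at J2  (J2: bond 1 brought flow, rest push out)
bond 3 stroke at J2  (common-f at J2 fixed by 1)
bond 5 stroke at J2  (J2 flow already set via bond 1)
bond 2 stroke at J1  (J1: bond 0 brought flow, rest push out)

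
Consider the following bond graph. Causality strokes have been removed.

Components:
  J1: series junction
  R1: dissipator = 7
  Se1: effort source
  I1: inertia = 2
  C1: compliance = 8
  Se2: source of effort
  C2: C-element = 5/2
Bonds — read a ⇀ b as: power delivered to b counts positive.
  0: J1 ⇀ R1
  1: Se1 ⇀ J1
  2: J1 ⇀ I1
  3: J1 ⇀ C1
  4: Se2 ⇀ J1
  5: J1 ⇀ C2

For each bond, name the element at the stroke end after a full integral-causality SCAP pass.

b0 stroke at J1
b1 stroke at J1
b2 stroke at I1
b3 stroke at J1
b4 stroke at J1
b5 stroke at J1

bond 1 →J1  (Se1 (Se) sets effort on bond)
bond 4 →J1  (Se2 (Se) sets effort on bond)
bond 2 →I1  (prefer integral on I1)
bond 0 →J1  (common-f at J1 fixed by 2)
bond 3 →J1  (common-f at J1 fixed by 2)
bond 5 →J1  (1-jn J1 has f-setter on 2)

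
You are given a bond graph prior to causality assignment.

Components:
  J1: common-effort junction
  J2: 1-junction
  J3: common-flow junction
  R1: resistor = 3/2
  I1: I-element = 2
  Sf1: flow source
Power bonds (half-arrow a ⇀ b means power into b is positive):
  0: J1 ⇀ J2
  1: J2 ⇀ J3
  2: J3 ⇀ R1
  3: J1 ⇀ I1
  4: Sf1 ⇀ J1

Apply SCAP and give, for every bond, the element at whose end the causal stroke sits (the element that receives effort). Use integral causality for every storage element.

#0 |J1
#1 |J2
#2 |J3
#3 |I1
#4 |Sf1

b4 |Sf1  (Sf1 (Sf) sets flow on bond)
b3 |I1  (prefer integral on I1)
b0 |J1  (J1: last free bond brings effort in)
b1 |J2  (1-jn J2 has f-setter on 0)
b2 |J3  (common-f at J3 fixed by 1)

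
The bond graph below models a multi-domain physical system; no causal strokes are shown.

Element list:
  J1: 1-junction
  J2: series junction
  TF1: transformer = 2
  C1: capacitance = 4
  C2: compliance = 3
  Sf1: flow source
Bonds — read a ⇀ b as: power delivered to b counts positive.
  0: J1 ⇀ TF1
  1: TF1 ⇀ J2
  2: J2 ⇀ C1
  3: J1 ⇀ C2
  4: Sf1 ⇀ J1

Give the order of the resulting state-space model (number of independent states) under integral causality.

2  (C1, C2 all integral)

β4 stroke→Sf1  (Sf1 fixes flow; stroke at Sf1)
β0 stroke→J1  (J1: bond 4 brought flow, rest push out)
β3 stroke→J1  (1-jn J1 has f-setter on 4)
β1 stroke→TF1  (TF TF1: opposite of bond 0)
β2 stroke→J2  (1-jn J2 has f-setter on 1)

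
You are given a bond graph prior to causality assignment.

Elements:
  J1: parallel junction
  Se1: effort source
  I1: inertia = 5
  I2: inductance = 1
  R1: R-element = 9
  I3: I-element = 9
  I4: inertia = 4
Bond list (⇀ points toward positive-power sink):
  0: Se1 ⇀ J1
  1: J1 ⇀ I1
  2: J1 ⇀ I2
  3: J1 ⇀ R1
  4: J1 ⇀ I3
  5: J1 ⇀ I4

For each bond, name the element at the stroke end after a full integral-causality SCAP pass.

bond 0 stroke at J1
bond 1 stroke at I1
bond 2 stroke at I2
bond 3 stroke at R1
bond 4 stroke at I3
bond 5 stroke at I4

b0 |J1  (Se1 (Se) sets effort on bond)
b1 |I1  (J1 effort already set via bond 0)
b2 |I2  (J1: bond 0 brought effort, rest push out)
b3 |R1  (common-e at J1 fixed by 0)
b4 |I3  (J1: bond 0 brought effort, rest push out)
b5 |I4  (J1: bond 0 brought effort, rest push out)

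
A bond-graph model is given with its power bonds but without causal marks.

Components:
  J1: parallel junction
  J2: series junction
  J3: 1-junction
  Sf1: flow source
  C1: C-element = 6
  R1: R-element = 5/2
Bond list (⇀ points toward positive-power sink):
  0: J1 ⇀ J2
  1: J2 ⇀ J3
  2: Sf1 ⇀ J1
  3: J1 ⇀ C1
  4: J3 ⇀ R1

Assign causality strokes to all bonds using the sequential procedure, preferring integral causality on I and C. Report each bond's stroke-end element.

b0 →J2
b1 →J3
b2 →Sf1
b3 →J1
b4 →R1

b2 stroke→Sf1  (source Sf1 imposes f)
b3 stroke→J1  (C1 outputs effort q/C1)
b0 stroke→J2  (0-jn J1 has e-setter on 3)
b1 stroke→J3  (J2 needs exactly one f-in)
b4 stroke→R1  (closing 1-jn rule on J3)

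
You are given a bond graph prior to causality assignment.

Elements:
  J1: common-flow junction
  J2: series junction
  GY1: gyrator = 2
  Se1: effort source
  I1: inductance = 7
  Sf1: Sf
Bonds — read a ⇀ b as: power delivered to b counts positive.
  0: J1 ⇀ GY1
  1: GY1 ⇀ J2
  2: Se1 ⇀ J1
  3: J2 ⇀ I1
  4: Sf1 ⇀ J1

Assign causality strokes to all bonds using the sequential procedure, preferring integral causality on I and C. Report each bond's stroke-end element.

β0 stroke→J1
β1 stroke→J2
β2 stroke→J1
β3 stroke→I1
β4 stroke→Sf1

b2 stroke at J1  (source Se1 imposes e)
b4 stroke at Sf1  (Sf1: flow source, stroke at near end)
b0 stroke at J1  (J1 flow already set via bond 4)
b1 stroke at J2  (GY GY1: same side as bond 0)
b3 stroke at I1  (J2: last free bond brings flow in)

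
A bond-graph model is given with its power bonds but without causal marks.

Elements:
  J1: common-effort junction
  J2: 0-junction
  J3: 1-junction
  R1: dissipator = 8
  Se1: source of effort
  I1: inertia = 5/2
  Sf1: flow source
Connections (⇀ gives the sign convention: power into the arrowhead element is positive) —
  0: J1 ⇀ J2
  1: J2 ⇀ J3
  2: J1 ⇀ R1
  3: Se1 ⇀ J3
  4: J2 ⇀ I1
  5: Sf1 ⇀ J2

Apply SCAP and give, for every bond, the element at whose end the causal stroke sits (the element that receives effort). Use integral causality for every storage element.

#0 →J1
#1 →J2
#2 →R1
#3 →J3
#4 →I1
#5 →Sf1

β3 →J3  (Se1 (Se) sets effort on bond)
β5 →Sf1  (source Sf1 imposes f)
β1 →J2  (J3 needs exactly one f-in)
β0 →J1  (J2: bond 1 brought effort, rest push out)
β4 →I1  (0-jn J2 has e-setter on 1)
β2 →R1  (0-jn J1 has e-setter on 0)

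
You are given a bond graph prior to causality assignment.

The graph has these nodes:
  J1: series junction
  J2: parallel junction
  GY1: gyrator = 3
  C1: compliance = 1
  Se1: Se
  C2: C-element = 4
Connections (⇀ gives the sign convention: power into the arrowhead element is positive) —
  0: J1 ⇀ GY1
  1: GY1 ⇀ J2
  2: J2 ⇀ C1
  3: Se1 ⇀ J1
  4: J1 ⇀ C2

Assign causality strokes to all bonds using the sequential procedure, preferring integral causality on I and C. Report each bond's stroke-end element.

#0 |GY1
#1 |GY1
#2 |J2
#3 |J1
#4 |J1

#3 stroke at J1  (Se1 (Se) sets effort on bond)
#2 stroke at J2  (C1: C, integral causality)
#1 stroke at GY1  (J2: bond 2 brought effort, rest push out)
#0 stroke at GY1  (GY1 both-in/both-out from 1)
#4 stroke at J1  (J1: bond 0 brought flow, rest push out)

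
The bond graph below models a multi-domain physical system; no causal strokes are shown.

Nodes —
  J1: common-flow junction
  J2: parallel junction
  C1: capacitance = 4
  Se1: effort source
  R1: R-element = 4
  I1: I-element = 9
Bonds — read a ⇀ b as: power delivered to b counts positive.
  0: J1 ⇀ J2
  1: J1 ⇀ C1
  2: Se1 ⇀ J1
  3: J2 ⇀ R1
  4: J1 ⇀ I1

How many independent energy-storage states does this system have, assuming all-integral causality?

2  (C1, I1 all integral)

#2 stroke at J1  (Se1: effort source, stroke at far end)
#1 stroke at J1  (C1 integral (e out))
#4 stroke at I1  (prefer integral on I1)
#0 stroke at J1  (common-f at J1 fixed by 4)
#3 stroke at J2  (closing 0-jn rule on J2)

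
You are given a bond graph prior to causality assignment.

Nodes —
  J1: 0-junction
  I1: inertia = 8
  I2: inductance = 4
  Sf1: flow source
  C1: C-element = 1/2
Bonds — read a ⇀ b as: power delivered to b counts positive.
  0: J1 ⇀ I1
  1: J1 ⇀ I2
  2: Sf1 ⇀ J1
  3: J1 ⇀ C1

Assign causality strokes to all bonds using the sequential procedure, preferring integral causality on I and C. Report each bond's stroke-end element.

bond 2 stroke at Sf1  (Sf1: flow source, stroke at near end)
bond 0 stroke at I1  (prefer integral on I1)
bond 1 stroke at I2  (prefer integral on I2)
bond 3 stroke at J1  (closing 0-jn rule on J1)

b0 |I1
b1 |I2
b2 |Sf1
b3 |J1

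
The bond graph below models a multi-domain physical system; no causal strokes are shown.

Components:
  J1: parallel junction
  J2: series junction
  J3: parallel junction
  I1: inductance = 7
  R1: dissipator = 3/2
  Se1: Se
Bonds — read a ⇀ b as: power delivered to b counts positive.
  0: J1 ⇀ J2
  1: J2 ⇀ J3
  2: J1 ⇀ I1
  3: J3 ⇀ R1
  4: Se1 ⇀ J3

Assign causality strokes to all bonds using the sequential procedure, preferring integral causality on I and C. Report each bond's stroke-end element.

b0 stroke→J1
b1 stroke→J2
b2 stroke→I1
b3 stroke→R1
b4 stroke→J3

#4 →J3  (Se1 (Se) sets effort on bond)
#1 →J2  (common-e at J3 fixed by 4)
#3 →R1  (common-e at J3 fixed by 4)
#0 →J1  (J2: last free bond brings flow in)
#2 →I1  (common-e at J1 fixed by 0)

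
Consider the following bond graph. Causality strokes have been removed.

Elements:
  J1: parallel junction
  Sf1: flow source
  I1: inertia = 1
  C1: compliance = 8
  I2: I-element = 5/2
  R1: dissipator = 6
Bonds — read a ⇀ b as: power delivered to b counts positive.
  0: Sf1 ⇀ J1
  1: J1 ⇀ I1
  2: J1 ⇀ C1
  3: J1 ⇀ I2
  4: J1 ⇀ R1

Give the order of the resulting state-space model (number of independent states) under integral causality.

3  (C1, I1, I2 all integral)

#0 |Sf1  (source Sf1 imposes f)
#1 |I1  (I1 integral (f out))
#2 |J1  (C1: C, integral causality)
#3 |I2  (0-jn J1 has e-setter on 2)
#4 |R1  (0-jn J1 has e-setter on 2)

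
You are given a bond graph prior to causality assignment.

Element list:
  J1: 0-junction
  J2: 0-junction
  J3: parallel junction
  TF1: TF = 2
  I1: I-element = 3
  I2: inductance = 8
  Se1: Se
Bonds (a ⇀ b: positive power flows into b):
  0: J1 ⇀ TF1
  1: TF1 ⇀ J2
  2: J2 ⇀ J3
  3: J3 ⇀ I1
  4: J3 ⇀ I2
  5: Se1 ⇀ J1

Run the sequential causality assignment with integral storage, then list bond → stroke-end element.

#0 stroke→TF1
#1 stroke→J2
#2 stroke→J3
#3 stroke→I1
#4 stroke→I2
#5 stroke→J1

bond 5 stroke at J1  (Se1 fixes effort; stroke away)
bond 0 stroke at TF1  (J1 effort already set via bond 5)
bond 1 stroke at J2  (through TF1, causality passes straight; one stroke at TF1)
bond 2 stroke at J3  (J2 effort already set via bond 1)
bond 3 stroke at I1  (J3: bond 2 brought effort, rest push out)
bond 4 stroke at I2  (0-jn J3 has e-setter on 2)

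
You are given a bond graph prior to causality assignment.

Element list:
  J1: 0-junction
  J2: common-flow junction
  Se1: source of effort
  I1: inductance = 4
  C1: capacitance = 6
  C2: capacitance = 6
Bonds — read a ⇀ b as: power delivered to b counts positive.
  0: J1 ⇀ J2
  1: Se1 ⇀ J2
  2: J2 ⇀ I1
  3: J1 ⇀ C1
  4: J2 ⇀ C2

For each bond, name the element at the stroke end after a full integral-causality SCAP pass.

β0 stroke→J2
β1 stroke→J2
β2 stroke→I1
β3 stroke→J1
β4 stroke→J2

b1 →J2  (Se1 fixes effort; stroke away)
b2 →I1  (I1: I, integral causality)
b0 →J2  (J2: bond 2 brought flow, rest push out)
b4 →J2  (common-f at J2 fixed by 2)
b3 →J1  (J1: last free bond brings effort in)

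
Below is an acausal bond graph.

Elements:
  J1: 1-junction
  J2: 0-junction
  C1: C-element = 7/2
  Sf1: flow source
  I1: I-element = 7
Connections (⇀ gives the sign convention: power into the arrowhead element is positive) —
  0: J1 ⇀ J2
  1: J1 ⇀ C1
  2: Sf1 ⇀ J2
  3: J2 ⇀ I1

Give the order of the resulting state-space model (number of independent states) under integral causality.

β2 →Sf1  (Sf1 fixes flow; stroke at Sf1)
β1 →J1  (prefer integral on C1)
β0 →J2  (J1 needs exactly one f-in)
β3 →I1  (0-jn J2 has e-setter on 0)

2  (C1, I1 all integral)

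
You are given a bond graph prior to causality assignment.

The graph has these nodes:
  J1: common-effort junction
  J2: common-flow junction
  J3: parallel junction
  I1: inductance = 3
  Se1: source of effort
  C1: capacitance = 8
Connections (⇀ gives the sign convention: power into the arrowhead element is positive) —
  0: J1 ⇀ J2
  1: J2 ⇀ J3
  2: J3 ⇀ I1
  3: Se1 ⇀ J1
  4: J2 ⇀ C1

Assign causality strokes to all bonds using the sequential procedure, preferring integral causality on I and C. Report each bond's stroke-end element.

#0 stroke at J2
#1 stroke at J3
#2 stroke at I1
#3 stroke at J1
#4 stroke at J2

b3 stroke at J1  (Se1 (Se) sets effort on bond)
b0 stroke at J2  (common-e at J1 fixed by 3)
b2 stroke at I1  (I1: I, integral causality)
b1 stroke at J3  (J3 needs exactly one e-in)
b4 stroke at J2  (1-jn J2 has f-setter on 1)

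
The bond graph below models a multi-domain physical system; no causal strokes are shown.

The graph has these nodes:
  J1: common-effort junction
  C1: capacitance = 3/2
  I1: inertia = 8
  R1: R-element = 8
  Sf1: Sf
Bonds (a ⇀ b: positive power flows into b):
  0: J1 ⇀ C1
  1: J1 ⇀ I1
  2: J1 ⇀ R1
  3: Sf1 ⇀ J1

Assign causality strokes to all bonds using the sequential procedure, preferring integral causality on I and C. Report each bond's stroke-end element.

#0 |J1
#1 |I1
#2 |R1
#3 |Sf1

β3 stroke at Sf1  (Sf1 fixes flow; stroke at Sf1)
β0 stroke at J1  (C1 integral (e out))
β1 stroke at I1  (common-e at J1 fixed by 0)
β2 stroke at R1  (J1: bond 0 brought effort, rest push out)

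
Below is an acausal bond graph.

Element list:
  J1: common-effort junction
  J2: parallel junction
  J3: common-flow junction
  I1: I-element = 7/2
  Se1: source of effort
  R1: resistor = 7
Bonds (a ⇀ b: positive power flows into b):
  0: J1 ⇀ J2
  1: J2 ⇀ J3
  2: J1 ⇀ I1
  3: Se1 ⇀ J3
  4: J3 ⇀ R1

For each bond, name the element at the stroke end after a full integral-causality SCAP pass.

bond 0 stroke→J1
bond 1 stroke→J2
bond 2 stroke→I1
bond 3 stroke→J3
bond 4 stroke→J3

β3 |J3  (Se1 fixes effort; stroke away)
β2 |I1  (I1 outputs flow p/I1)
β0 |J1  (J1: last free bond brings effort in)
β1 |J2  (closing 0-jn rule on J2)
β4 |J3  (common-f at J3 fixed by 1)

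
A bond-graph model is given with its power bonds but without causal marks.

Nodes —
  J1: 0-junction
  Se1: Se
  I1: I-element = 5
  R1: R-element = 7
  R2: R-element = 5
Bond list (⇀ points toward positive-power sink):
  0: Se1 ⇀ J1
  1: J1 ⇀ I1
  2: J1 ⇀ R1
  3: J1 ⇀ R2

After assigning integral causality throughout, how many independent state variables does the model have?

1  (I1 all integral)

b0 →J1  (source Se1 imposes e)
b1 →I1  (0-jn J1 has e-setter on 0)
b2 →R1  (J1: bond 0 brought effort, rest push out)
b3 →R2  (J1 effort already set via bond 0)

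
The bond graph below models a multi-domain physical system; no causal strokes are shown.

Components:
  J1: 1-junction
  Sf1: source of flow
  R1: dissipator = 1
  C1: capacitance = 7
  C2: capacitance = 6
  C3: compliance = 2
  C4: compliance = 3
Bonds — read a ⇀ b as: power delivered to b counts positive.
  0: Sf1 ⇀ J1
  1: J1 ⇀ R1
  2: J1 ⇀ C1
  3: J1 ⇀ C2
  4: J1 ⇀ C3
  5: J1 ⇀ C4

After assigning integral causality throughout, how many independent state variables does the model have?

bond 0 stroke→Sf1  (Sf1: flow source, stroke at near end)
bond 1 stroke→J1  (1-jn J1 has f-setter on 0)
bond 2 stroke→J1  (J1: bond 0 brought flow, rest push out)
bond 3 stroke→J1  (common-f at J1 fixed by 0)
bond 4 stroke→J1  (J1 flow already set via bond 0)
bond 5 stroke→J1  (common-f at J1 fixed by 0)

4  (C1, C2, C3, C4 all integral)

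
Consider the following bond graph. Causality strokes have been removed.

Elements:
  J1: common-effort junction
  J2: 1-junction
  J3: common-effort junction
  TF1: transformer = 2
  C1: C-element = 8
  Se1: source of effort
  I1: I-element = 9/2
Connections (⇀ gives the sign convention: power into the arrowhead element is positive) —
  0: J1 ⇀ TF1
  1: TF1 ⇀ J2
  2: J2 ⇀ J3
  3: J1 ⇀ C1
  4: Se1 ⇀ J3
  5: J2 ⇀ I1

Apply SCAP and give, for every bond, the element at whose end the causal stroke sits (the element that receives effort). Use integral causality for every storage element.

#4 stroke→J3  (source Se1 imposes e)
#2 stroke→J2  (J3 effort already set via bond 4)
#3 stroke→J1  (prefer integral on C1)
#0 stroke→TF1  (J1 effort already set via bond 3)
#1 stroke→J2  (TF TF1: opposite of bond 0)
#5 stroke→I1  (closing 1-jn rule on J2)

b0 →TF1
b1 →J2
b2 →J2
b3 →J1
b4 →J3
b5 →I1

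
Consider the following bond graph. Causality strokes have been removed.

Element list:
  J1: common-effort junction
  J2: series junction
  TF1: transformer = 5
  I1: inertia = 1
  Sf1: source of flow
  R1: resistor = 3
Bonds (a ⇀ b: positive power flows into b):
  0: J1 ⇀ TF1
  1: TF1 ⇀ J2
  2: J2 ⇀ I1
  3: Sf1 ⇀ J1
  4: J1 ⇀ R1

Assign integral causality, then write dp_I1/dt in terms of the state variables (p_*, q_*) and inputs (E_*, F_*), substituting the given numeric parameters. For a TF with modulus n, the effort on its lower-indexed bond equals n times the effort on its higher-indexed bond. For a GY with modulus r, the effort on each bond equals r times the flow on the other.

bond 3 |Sf1  (source Sf1 imposes f)
bond 2 |I1  (I1: I, integral causality)
bond 1 |J2  (common-f at J2 fixed by 2)
bond 0 |TF1  (through TF1, causality passes straight; one stroke at TF1)
bond 4 |J1  (closing 0-jn rule on J1)

dp_I1/dt = 3*F_Sf1/5 - 3*p_I1/25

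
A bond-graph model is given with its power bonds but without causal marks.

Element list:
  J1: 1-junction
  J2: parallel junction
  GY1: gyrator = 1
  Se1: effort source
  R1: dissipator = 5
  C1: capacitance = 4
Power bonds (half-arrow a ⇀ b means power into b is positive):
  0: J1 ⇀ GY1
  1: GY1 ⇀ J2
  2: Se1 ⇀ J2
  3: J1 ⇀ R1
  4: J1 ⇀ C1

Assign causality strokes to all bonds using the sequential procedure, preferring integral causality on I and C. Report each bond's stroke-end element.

#0 →GY1
#1 →GY1
#2 →J2
#3 →J1
#4 →J1

b2 stroke→J2  (source Se1 imposes e)
b1 stroke→GY1  (J2 effort already set via bond 2)
b0 stroke→GY1  (GY1 both-in/both-out from 1)
b3 stroke→J1  (1-jn J1 has f-setter on 0)
b4 stroke→J1  (J1 flow already set via bond 0)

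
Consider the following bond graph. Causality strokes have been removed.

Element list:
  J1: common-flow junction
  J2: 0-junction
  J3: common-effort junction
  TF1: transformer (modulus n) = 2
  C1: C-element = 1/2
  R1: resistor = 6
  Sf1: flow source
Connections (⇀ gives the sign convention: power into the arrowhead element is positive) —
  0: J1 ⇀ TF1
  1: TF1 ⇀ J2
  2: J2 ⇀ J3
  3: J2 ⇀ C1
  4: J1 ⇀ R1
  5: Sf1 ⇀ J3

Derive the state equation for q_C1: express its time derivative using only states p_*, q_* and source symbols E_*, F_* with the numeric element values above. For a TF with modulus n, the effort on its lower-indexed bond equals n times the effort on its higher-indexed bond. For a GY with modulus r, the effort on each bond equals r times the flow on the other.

dq_C1/dt = F_Sf1 - 4*q_C1/3

β5 stroke at Sf1  (Sf1: flow source, stroke at near end)
β2 stroke at J3  (only one effort-in slot at J3)
β3 stroke at J2  (C1 outputs effort q/C1)
β1 stroke at TF1  (J2: bond 3 brought effort, rest push out)
β0 stroke at J1  (through TF1, causality passes straight; one stroke at TF1)
β4 stroke at R1  (closing 1-jn rule on J1)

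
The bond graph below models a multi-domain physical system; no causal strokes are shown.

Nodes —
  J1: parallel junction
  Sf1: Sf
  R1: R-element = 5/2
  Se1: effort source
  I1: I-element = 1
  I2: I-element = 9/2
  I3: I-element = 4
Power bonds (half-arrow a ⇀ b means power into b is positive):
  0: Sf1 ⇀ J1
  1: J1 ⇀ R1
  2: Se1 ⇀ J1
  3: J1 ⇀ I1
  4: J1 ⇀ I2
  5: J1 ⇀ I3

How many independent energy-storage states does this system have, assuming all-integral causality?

β0 stroke→Sf1  (Sf1: flow source, stroke at near end)
β2 stroke→J1  (Se1 fixes effort; stroke away)
β1 stroke→R1  (J1: bond 2 brought effort, rest push out)
β3 stroke→I1  (common-e at J1 fixed by 2)
β4 stroke→I2  (0-jn J1 has e-setter on 2)
β5 stroke→I3  (J1 effort already set via bond 2)

3  (I1, I2, I3 all integral)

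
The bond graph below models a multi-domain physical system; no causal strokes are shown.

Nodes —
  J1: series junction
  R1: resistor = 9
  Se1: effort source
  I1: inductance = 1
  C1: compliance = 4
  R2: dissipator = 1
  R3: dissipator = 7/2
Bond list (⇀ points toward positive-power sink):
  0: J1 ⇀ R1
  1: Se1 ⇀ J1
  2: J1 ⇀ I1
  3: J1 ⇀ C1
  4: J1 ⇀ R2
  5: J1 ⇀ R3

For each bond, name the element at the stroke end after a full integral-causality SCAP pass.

bond 1 |J1  (Se1 fixes effort; stroke away)
bond 2 |I1  (I1 outputs flow p/I1)
bond 0 |J1  (J1: bond 2 brought flow, rest push out)
bond 3 |J1  (J1 flow already set via bond 2)
bond 4 |J1  (1-jn J1 has f-setter on 2)
bond 5 |J1  (1-jn J1 has f-setter on 2)

bond 0 stroke→J1
bond 1 stroke→J1
bond 2 stroke→I1
bond 3 stroke→J1
bond 4 stroke→J1
bond 5 stroke→J1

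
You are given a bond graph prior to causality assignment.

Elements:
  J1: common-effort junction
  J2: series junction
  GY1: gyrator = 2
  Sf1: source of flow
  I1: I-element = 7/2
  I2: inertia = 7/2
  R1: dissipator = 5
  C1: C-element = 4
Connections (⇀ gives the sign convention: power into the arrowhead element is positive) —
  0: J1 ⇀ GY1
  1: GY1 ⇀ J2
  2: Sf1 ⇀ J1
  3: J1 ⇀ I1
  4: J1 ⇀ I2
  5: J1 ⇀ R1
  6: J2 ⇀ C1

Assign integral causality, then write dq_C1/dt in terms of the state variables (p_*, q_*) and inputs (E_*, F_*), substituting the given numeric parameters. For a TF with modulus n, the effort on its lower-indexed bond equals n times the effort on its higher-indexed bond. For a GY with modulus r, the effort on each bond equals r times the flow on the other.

b2 stroke at Sf1  (Sf1 fixes flow; stroke at Sf1)
b3 stroke at I1  (prefer integral on I1)
b4 stroke at I2  (I2 integral (f out))
b6 stroke at J2  (C1 outputs effort q/C1)
b1 stroke at GY1  (closing 1-jn rule on J2)
b0 stroke at GY1  (GY GY1: same side as bond 1)
b5 stroke at J1  (only one effort-in slot at J1)

dq_C1/dt = 5*F_Sf1/2 - 5*p_I1/7 - 5*p_I2/7 - 5*q_C1/16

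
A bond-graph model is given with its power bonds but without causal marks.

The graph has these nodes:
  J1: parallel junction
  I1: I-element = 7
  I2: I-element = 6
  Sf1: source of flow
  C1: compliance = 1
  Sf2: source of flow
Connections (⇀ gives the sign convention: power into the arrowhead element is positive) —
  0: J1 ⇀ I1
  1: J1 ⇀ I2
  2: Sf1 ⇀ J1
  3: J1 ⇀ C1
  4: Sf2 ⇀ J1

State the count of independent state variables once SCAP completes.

3  (C1, I1, I2 all integral)

b2 |Sf1  (Sf1 fixes flow; stroke at Sf1)
b4 |Sf2  (Sf2 fixes flow; stroke at Sf2)
b0 |I1  (I1 outputs flow p/I1)
b1 |I2  (I2: I, integral causality)
b3 |J1  (only one effort-in slot at J1)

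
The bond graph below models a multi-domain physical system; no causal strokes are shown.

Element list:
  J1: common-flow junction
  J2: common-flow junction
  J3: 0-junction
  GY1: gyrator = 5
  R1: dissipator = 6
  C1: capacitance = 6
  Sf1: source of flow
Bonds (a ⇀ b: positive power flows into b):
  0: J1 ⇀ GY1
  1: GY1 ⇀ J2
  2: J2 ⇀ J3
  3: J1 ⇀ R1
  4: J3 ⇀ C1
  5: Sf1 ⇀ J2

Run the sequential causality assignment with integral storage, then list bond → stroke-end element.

β0 |J1
β1 |J2
β2 |J2
β3 |R1
β4 |J3
β5 |Sf1

bond 5 →Sf1  (Sf1 fixes flow; stroke at Sf1)
bond 1 →J2  (1-jn J2 has f-setter on 5)
bond 2 →J2  (J2: bond 5 brought flow, rest push out)
bond 4 →J3  (J3: last free bond brings effort in)
bond 0 →J1  (GY1 both-in/both-out from 1)
bond 3 →R1  (closing 1-jn rule on J1)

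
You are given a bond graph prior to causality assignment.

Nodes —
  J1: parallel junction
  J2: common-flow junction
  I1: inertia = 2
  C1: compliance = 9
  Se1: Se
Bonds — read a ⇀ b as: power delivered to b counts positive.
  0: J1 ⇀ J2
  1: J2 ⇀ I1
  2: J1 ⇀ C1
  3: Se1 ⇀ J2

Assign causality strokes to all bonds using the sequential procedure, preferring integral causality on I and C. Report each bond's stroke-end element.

#3 stroke→J2  (source Se1 imposes e)
#1 stroke→I1  (prefer integral on I1)
#0 stroke→J2  (common-f at J2 fixed by 1)
#2 stroke→J1  (closing 0-jn rule on J1)

b0 stroke→J2
b1 stroke→I1
b2 stroke→J1
b3 stroke→J2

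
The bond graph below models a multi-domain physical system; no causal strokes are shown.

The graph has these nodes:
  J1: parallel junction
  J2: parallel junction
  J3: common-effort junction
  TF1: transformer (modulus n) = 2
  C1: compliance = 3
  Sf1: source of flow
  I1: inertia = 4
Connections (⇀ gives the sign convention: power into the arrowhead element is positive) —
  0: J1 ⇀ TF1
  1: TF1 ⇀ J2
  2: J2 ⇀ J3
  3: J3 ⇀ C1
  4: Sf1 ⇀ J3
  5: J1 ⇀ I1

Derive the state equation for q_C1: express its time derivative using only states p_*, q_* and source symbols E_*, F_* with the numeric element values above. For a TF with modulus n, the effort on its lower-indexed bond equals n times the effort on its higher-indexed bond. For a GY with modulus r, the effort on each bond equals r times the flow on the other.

dq_C1/dt = F_Sf1 - p_I1/2

b4 stroke→Sf1  (Sf1 (Sf) sets flow on bond)
b3 stroke→J3  (C1 outputs effort q/C1)
b2 stroke→J2  (0-jn J3 has e-setter on 3)
b1 stroke→TF1  (J2: bond 2 brought effort, rest push out)
b0 stroke→J1  (through TF1, causality passes straight; one stroke at TF1)
b5 stroke→I1  (J1: bond 0 brought effort, rest push out)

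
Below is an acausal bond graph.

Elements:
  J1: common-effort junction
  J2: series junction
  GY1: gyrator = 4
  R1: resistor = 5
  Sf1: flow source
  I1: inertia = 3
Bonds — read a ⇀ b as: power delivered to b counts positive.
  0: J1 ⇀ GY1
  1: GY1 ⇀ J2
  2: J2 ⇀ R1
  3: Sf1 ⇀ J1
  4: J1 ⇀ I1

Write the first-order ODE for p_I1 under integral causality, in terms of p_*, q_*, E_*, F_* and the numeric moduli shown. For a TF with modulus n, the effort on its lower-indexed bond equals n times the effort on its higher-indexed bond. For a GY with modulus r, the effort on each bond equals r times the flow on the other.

dp_I1/dt = 16*F_Sf1/5 - 16*p_I1/15

bond 3 →Sf1  (Sf1 (Sf) sets flow on bond)
bond 4 →I1  (I1: I, integral causality)
bond 0 →J1  (only one effort-in slot at J1)
bond 1 →J2  (GY1: gyrator matches bond 0)
bond 2 →R1  (closing 1-jn rule on J2)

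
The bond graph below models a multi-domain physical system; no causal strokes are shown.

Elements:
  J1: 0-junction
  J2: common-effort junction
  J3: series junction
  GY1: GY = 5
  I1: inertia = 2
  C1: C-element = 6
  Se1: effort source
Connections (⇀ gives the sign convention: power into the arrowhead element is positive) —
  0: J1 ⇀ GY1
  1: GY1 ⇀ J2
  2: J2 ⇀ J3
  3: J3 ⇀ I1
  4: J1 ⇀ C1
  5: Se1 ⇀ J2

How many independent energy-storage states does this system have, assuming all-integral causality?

#5 |J2  (Se1 fixes effort; stroke away)
#1 |GY1  (J2 effort already set via bond 5)
#2 |J3  (J2: bond 5 brought effort, rest push out)
#3 |I1  (closing 1-jn rule on J3)
#0 |GY1  (GY1 both-in/both-out from 1)
#4 |J1  (J1: last free bond brings effort in)

2  (C1, I1 all integral)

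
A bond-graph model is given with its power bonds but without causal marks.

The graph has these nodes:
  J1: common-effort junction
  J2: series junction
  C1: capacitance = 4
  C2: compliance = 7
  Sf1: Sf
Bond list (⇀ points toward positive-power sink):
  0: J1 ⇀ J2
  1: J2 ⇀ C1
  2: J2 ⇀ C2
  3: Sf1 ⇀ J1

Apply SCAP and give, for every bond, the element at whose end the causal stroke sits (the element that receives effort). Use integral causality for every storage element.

#0 |J1
#1 |J2
#2 |J2
#3 |Sf1

#3 →Sf1  (Sf1 (Sf) sets flow on bond)
#0 →J1  (J1: last free bond brings effort in)
#1 →J2  (J2: bond 0 brought flow, rest push out)
#2 →J2  (1-jn J2 has f-setter on 0)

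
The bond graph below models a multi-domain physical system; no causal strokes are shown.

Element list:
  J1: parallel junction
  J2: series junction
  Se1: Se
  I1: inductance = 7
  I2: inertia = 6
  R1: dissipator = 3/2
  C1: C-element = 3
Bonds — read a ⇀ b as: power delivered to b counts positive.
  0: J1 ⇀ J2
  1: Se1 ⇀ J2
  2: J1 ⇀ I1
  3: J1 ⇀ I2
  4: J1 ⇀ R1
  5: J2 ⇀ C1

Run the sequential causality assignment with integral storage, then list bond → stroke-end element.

bond 1 stroke→J2  (Se1 fixes effort; stroke away)
bond 2 stroke→I1  (I1 outputs flow p/I1)
bond 3 stroke→I2  (prefer integral on I2)
bond 5 stroke→J2  (prefer integral on C1)
bond 0 stroke→J1  (J2: last free bond brings flow in)
bond 4 stroke→R1  (J1 effort already set via bond 0)

bond 0 stroke→J1
bond 1 stroke→J2
bond 2 stroke→I1
bond 3 stroke→I2
bond 4 stroke→R1
bond 5 stroke→J2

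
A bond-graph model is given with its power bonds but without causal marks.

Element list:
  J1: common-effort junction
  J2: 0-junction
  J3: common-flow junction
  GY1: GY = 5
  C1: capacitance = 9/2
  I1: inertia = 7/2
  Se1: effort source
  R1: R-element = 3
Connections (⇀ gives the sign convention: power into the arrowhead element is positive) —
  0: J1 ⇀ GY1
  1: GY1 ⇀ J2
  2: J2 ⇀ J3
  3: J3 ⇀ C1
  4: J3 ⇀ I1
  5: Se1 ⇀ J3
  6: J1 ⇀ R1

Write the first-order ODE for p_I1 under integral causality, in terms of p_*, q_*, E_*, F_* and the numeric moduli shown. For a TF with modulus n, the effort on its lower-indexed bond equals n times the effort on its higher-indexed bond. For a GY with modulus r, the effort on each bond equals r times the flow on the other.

β5 |J3  (Se1: effort source, stroke at far end)
β3 |J3  (C1 integral (e out))
β4 |I1  (I1: I, integral causality)
β2 |J3  (J3 flow already set via bond 4)
β1 |J2  (J2 needs exactly one e-in)
β0 |J1  (through GY1, causality inverts; strokes same side of GY1)
β6 |R1  (J1: bond 0 brought effort, rest push out)

dp_I1/dt = E_Se1 - 50*p_I1/21 - 2*q_C1/9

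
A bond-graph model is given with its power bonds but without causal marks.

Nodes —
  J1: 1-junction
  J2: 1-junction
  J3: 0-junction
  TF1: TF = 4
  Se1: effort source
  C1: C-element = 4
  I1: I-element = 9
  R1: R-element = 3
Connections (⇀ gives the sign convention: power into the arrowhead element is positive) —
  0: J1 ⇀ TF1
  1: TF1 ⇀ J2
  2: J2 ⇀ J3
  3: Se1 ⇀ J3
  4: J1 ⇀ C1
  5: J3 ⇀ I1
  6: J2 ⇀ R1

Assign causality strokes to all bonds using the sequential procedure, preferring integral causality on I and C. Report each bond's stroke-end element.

β3 →J3  (Se1 fixes effort; stroke away)
β2 →J2  (J3: bond 3 brought effort, rest push out)
β5 →I1  (J3 effort already set via bond 3)
β4 →J1  (C1 outputs effort q/C1)
β0 →TF1  (closing 1-jn rule on J1)
β1 →J2  (TF1: transformer flips bond 0)
β6 →R1  (J2 needs exactly one f-in)

β0 →TF1
β1 →J2
β2 →J2
β3 →J3
β4 →J1
β5 →I1
β6 →R1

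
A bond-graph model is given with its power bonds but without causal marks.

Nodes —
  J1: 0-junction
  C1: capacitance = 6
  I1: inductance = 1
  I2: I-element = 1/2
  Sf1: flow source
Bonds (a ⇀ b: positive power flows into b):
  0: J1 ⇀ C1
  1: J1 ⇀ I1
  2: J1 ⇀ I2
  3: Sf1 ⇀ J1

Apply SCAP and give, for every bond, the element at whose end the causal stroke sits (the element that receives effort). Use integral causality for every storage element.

bond 0 stroke→J1
bond 1 stroke→I1
bond 2 stroke→I2
bond 3 stroke→Sf1

bond 3 |Sf1  (Sf1 (Sf) sets flow on bond)
bond 0 |J1  (C1: C, integral causality)
bond 1 |I1  (0-jn J1 has e-setter on 0)
bond 2 |I2  (common-e at J1 fixed by 0)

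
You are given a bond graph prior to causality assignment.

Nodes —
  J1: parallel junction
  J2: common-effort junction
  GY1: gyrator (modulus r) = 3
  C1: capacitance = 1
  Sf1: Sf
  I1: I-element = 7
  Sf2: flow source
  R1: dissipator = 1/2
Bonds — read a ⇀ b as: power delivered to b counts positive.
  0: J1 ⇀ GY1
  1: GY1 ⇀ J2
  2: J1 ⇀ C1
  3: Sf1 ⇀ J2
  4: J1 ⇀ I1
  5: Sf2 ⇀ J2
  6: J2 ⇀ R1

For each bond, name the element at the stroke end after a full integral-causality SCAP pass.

bond 3 stroke at Sf1  (Sf1: flow source, stroke at near end)
bond 5 stroke at Sf2  (source Sf2 imposes f)
bond 2 stroke at J1  (prefer integral on C1)
bond 0 stroke at GY1  (J1 effort already set via bond 2)
bond 4 stroke at I1  (J1: bond 2 brought effort, rest push out)
bond 1 stroke at GY1  (GY1 both-in/both-out from 0)
bond 6 stroke at J2  (J2: last free bond brings effort in)

β0 stroke→GY1
β1 stroke→GY1
β2 stroke→J1
β3 stroke→Sf1
β4 stroke→I1
β5 stroke→Sf2
β6 stroke→J2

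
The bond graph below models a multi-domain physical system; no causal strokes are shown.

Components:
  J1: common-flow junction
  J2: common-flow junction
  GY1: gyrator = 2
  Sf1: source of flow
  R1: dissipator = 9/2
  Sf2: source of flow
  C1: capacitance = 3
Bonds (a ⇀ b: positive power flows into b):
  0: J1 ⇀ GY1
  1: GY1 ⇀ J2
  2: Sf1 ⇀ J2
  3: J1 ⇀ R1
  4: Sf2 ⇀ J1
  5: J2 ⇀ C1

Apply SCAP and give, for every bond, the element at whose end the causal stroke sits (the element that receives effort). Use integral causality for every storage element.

b2 stroke at Sf1  (Sf1 fixes flow; stroke at Sf1)
b4 stroke at Sf2  (Sf2 (Sf) sets flow on bond)
b0 stroke at J1  (1-jn J1 has f-setter on 4)
b3 stroke at J1  (1-jn J1 has f-setter on 4)
b1 stroke at J2  (common-f at J2 fixed by 2)
b5 stroke at J2  (J2 flow already set via bond 2)

β0 |J1
β1 |J2
β2 |Sf1
β3 |J1
β4 |Sf2
β5 |J2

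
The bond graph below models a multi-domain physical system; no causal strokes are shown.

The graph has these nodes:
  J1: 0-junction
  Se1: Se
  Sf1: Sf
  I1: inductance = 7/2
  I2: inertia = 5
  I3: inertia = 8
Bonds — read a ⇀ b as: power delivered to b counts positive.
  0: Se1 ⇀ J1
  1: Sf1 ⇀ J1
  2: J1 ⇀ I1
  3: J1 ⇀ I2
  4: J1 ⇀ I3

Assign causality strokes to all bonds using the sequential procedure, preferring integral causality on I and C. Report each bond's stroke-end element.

b0 stroke at J1
b1 stroke at Sf1
b2 stroke at I1
b3 stroke at I2
b4 stroke at I3

b0 →J1  (Se1 (Se) sets effort on bond)
b1 →Sf1  (source Sf1 imposes f)
b2 →I1  (common-e at J1 fixed by 0)
b3 →I2  (J1: bond 0 brought effort, rest push out)
b4 →I3  (0-jn J1 has e-setter on 0)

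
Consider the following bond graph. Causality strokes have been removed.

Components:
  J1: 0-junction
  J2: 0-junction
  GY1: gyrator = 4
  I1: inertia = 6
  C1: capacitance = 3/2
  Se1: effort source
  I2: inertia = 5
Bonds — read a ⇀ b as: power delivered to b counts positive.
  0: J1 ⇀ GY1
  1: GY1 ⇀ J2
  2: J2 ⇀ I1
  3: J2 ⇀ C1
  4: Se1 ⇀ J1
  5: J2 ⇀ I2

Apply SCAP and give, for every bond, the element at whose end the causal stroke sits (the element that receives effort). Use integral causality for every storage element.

#0 stroke at GY1
#1 stroke at GY1
#2 stroke at I1
#3 stroke at J2
#4 stroke at J1
#5 stroke at I2

b4 stroke at J1  (Se1: effort source, stroke at far end)
b0 stroke at GY1  (common-e at J1 fixed by 4)
b1 stroke at GY1  (GY1: gyrator matches bond 0)
b2 stroke at I1  (I1 integral (f out))
b3 stroke at J2  (prefer integral on C1)
b5 stroke at I2  (common-e at J2 fixed by 3)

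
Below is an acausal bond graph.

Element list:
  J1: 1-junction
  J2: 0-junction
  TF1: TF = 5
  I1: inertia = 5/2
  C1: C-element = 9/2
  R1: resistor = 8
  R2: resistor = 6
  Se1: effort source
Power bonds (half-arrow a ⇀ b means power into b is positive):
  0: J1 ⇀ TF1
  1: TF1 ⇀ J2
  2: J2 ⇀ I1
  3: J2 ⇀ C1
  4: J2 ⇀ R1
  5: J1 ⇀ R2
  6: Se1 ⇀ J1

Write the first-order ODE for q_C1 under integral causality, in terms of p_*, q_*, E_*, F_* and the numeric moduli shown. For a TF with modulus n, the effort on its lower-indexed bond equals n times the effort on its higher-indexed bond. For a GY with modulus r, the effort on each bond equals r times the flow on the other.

#6 stroke→J1  (Se1 fixes effort; stroke away)
#2 stroke→I1  (prefer integral on I1)
#3 stroke→J2  (C1 integral (e out))
#1 stroke→TF1  (J2 effort already set via bond 3)
#4 stroke→R1  (common-e at J2 fixed by 3)
#0 stroke→J1  (through TF1, causality passes straight; one stroke at TF1)
#5 stroke→R2  (only one flow-in slot at J1)

dq_C1/dt = 5*E_Se1/6 - 2*p_I1/5 - 103*q_C1/108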